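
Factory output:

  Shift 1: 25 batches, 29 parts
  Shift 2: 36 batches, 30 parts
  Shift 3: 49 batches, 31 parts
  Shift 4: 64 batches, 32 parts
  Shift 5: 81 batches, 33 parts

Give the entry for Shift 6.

100 batches, 34 parts

Batches: perfect squares: 5², 6², 7², …, so 25, 36, 49, 64, 81 → 100.
Parts: +1 each step, so 29, 30, 31, 32, 33 → 34.
Combining the parts gives 100 batches, 34 parts.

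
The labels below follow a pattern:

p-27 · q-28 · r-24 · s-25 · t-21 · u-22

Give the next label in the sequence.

v-18

Letter: letters move forward 1 place in the alphabet; p, q, r, s, t, u → v.
For the second component, alternating steps +1, −4, +1, −4, …: 27, 28, 24, 25, 21, 22 → 18.
Putting it together: v-18.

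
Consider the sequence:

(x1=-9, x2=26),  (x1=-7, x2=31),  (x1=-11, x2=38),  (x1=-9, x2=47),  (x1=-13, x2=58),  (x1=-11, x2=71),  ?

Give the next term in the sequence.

(x1=-15, x2=86)

X1: -9, -7, -11, -9, -13, -11 → -15 (alternating steps +2, −4, +2, −4, …).
X2: differences are 5, 7, 9, … (increasing by 2 each time), so 26, 31, 38, 47, 58, 71 → 86.
So the next term is (x1=-15, x2=86).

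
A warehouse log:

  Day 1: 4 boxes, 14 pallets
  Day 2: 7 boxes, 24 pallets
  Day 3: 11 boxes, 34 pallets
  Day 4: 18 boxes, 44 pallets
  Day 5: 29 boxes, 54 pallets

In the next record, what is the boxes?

47

Boxes goes 4, 7, 11, 18, 29 → 47 (each term is the sum of the two before it).
Pallets goes 14, 24, 34, 44, 54 → 64 (+10 each step).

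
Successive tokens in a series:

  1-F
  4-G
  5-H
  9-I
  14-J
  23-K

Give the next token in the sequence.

First component — each term is the sum of the two before it: 1, 4, 5, 9, 14, 23 → 37.
Letter goes F, G, H, I, J, K → L (letters move forward 1 place in the alphabet).
Combining the parts gives 37-L.

37-L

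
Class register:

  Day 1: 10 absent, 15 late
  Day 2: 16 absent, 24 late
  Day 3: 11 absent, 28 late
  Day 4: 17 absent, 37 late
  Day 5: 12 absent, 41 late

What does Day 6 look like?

18 absent, 50 late

Absent — alternating steps +6, −5, +6, −5, …: 10, 16, 11, 17, 12 → 18.
Late: alternating steps +9, +4, +9, +4, …; 15, 24, 28, 37, 41 → 50.
So the next record is 18 absent, 50 late.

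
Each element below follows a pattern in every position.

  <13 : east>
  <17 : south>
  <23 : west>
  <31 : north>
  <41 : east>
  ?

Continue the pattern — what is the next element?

<53 : south>

For the first entry, differences are 4, 6, 8, … (increasing by 2 each time): 13, 17, 23, 31, 41 → 53.
For the direction, repeats east → south → west → north: east, south, west, north, east → south.
So the next element is <53 : south>.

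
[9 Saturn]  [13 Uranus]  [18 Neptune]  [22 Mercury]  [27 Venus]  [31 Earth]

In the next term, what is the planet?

Mars

Planet: Saturn, Uranus, Neptune, Mercury, Venus, Earth → Mars (runs through the planets Mercury→Neptune).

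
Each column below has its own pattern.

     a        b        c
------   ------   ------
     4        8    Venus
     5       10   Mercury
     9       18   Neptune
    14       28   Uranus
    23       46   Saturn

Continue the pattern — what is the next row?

Column a: each term is the sum of the two before it; 4, 5, 9, 14, 23 → 37.
Column b goes 8, 10, 18, 28, 46 → 74 (always 2 × the column a).
For the column c, runs backward through the planets Mercury→Neptune: Venus, Mercury, Neptune, Uranus, Saturn → Jupiter.
So the next row is 37  74  Jupiter.

37  74  Jupiter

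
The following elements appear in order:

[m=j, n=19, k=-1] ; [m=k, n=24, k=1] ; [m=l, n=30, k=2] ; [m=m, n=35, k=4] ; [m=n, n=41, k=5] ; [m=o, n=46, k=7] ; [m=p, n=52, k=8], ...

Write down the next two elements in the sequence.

For the m, letters move forward 1 place in the alphabet: j, k, l, m, n, o, p → q → r.
N — alternating steps +5, +6, +5, +6, …: 19, 24, 30, 35, 41, 46, 52 → 57 → 63.
K: -1, 1, 2, 4, 5, 7, 8 → 10 → 11 (alternating steps +2, +1, +2, +1, …).
So the next two elements are [m=q, n=57, k=10] and [m=r, n=63, k=11].

[m=q, n=57, k=10], [m=r, n=63, k=11]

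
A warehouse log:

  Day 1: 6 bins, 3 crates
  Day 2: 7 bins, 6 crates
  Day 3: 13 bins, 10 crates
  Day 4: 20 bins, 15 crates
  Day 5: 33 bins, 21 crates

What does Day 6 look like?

53 bins, 28 crates

Bins: 6, 7, 13, 20, 33 → 53 (each term is the sum of the two before it).
Crates: 3, 6, 10, 15, 21 → 28 (differences are 3, 4, 5, … (increasing by 1 each time)).
Combining the parts gives 53 bins, 28 crates.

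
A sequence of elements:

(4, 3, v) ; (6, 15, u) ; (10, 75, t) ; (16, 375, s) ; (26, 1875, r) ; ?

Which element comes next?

(42, 9375, q)

First slot: 4, 6, 10, 16, 26 → 42 (each term is the sum of the two before it).
For the second slot, ×5 each step: 3, 15, 75, 375, 1875 → 9375.
Letter goes v, u, t, s, r → q (letters move back 1 place in the alphabet).
So the next element is (42, 9375, q).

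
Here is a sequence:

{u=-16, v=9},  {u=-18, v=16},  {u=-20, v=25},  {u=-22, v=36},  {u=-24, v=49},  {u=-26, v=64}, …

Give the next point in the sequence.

{u=-28, v=81}

U: −2 each step; -16, -18, -20, -22, -24, -26 → -28.
V: perfect squares: 3², 4², 5², …, so 9, 16, 25, 36, 49, 64 → 81.
Putting it together: {u=-28, v=81}.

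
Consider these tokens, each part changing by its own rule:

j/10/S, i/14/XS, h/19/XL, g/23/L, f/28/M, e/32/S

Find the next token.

d/37/XS

For the letter, letters move back 1 place in the alphabet: j, i, h, g, f, e → d.
Second component — alternating steps +4, +5, +4, +5, …: 10, 14, 19, 23, 28, 32 → 37.
Size: repeats S → XS → XL → L → M, so S, XS, XL, L, M, S → XS.
Putting it together: d/37/XS.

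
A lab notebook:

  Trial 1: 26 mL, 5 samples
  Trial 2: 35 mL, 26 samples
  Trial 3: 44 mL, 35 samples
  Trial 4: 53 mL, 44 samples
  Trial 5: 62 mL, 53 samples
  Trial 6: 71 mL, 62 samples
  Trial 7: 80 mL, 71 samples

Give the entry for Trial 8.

For the mL, +9 each step: 26, 35, 44, 53, 62, 71, 80 → 89.
For the samples, always the previous value of the mL: 5, 26, 35, 44, 53, 62, 71 → 80.
Putting it together: 89 mL, 80 samples.

89 mL, 80 samples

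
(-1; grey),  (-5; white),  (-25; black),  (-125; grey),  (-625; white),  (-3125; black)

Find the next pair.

(-15625; grey)

First coordinate goes -1, -5, -25, -125, -625, -3125 → -15625 (×5 each step).
Shade: repeats grey → white → black; grey, white, black, grey, white, black → grey.
So the next pair is (-15625; grey).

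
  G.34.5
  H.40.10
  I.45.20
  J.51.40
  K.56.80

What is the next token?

Letter: G, H, I, J, K → L (letters move forward 1 place in the alphabet).
Second component goes 34, 40, 45, 51, 56 → 62 (alternating steps +6, +5, +6, +5, …).
Third component goes 5, 10, 20, 40, 80 → 160 (×2 each step).
Combining the parts gives L.62.160.

L.62.160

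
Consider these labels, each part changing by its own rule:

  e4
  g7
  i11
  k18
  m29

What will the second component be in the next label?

47

Second component: 4, 7, 11, 18, 29 → 47 (each term is the sum of the two before it).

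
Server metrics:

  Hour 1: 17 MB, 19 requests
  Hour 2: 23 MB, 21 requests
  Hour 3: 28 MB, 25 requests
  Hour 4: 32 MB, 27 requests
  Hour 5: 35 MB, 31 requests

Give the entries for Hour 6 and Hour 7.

37 MB, 33 requests; 38 MB, 37 requests

For the MB, differences are 6, 5, 4, … (decreasing by 1 each time): 17, 23, 28, 32, 35 → 37 → 38.
Requests — alternating steps +2, +4, +2, +4, …: 19, 21, 25, 27, 31 → 33 → 37.
Putting the parts together: 37 MB, 33 requests and then 38 MB, 37 requests.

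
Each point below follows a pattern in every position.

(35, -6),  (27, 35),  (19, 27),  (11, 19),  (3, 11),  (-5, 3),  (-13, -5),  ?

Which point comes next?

For the first component, −8 each step: 35, 27, 19, 11, 3, -5, -13 → -21.
Second component: always the previous value of the first component, so -6, 35, 27, 19, 11, 3, -5 → -13.
Combining the parts gives (-21, -13).

(-21, -13)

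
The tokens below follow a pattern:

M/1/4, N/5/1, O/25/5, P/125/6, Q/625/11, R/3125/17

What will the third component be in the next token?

Letter — letters move forward 1 place in the alphabet: M, N, O, P, Q, R → S.
For the second component, ×5 each step: 1, 5, 25, 125, 625, 3125 → 15625.
Third component: 4, 1, 5, 6, 11, 17 → 28 (each term is the sum of the two before it).

28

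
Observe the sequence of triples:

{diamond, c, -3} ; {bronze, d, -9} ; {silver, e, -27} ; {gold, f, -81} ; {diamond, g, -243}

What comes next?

{bronze, h, -729}

Rank — repeats diamond → bronze → silver → gold: diamond, bronze, silver, gold, diamond → bronze.
Letter: letters move forward 1 place in the alphabet; c, d, e, f, g → h.
Third component — ×3 each step: -3, -9, -27, -81, -243 → -729.
Combining the parts gives {bronze, h, -729}.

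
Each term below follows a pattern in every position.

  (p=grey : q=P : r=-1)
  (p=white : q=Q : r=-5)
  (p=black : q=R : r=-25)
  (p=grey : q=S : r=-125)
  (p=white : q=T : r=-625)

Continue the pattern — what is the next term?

P goes grey, white, black, grey, white → black (repeats grey → white → black).
Q goes P, Q, R, S, T → U (letters move forward 1 place in the alphabet).
R: -1, -5, -25, -125, -625 → -3125 (×5 each step).
Combining the parts gives (p=black : q=U : r=-3125).

(p=black : q=U : r=-3125)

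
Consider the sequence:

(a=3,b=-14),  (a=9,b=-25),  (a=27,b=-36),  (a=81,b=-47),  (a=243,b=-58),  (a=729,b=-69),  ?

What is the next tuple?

A — ×3 each step: 3, 9, 27, 81, 243, 729 → 2187.
B: −11 each step, so -14, -25, -36, -47, -58, -69 → -80.
Putting it together: (a=2187,b=-80).

(a=2187,b=-80)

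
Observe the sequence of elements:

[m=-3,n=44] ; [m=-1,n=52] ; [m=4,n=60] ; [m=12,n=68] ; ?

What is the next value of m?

23

M: -3, -1, 4, 12 → 23 (differences are 2, 5, 8, … (increasing by 3 each time)).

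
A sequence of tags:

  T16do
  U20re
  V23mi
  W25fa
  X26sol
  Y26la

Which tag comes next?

Z25ti

Letter: letters move forward 1 place in the alphabet; T, U, V, W, X, Y → Z.
Second component: differences are 4, 3, 2, … (decreasing by 1 each time), so 16, 20, 23, 25, 26, 26 → 25.
Note: runs through the solfège scale do→ti; do, re, mi, fa, sol, la → ti.
Putting it together: Z25ti.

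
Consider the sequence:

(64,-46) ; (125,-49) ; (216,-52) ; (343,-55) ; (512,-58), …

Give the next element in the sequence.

(729,-61)

First slot: perfect cubes: 4³, 5³, 6³, …, so 64, 125, 216, 343, 512 → 729.
For the second slot, −3 each step: -46, -49, -52, -55, -58 → -61.
So the next element is (729,-61).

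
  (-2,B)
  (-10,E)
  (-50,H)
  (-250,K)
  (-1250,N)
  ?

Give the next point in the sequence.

For the first coordinate, ×5 each step: -2, -10, -50, -250, -1250 → -6250.
Letter: B, E, H, K, N → Q (letters move forward 3 places in the alphabet).
So the next point is (-6250,Q).

(-6250,Q)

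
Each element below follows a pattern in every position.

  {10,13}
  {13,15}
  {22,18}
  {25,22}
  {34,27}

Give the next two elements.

{37,33}, {46,40}

First slot: alternating steps +3, +9, +3, +9, …; 10, 13, 22, 25, 34 → 37 → 46.
Second slot goes 13, 15, 18, 22, 27 → 33 → 40 (differences are 2, 3, 4, … (increasing by 1 each time)).
So the next two elements are {37,33} and {46,40}.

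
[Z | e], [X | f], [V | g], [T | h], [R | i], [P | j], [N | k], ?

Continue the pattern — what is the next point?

[L | l]

First letter: letters move back 2 places in the alphabet, so Z, X, V, T, R, P, N → L.
Second letter: letters move forward 1 place in the alphabet, so e, f, g, h, i, j, k → l.
Putting it together: [L | l].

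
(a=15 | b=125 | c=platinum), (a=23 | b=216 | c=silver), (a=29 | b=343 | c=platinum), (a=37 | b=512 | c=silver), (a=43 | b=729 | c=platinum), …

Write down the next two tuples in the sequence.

(a=51 | b=1000 | c=silver), (a=57 | b=1331 | c=platinum)

For the a, alternating steps +8, +6, +8, +6, …: 15, 23, 29, 37, 43 → 51 → 57.
B — perfect cubes: 5³, 6³, 7³, …: 125, 216, 343, 512, 729 → 1000 → 1331.
C: platinum, silver, platinum, silver, platinum → silver → platinum (alternates platinum ↔ silver).
Putting the parts together: (a=51 | b=1000 | c=silver) and then (a=57 | b=1331 | c=platinum).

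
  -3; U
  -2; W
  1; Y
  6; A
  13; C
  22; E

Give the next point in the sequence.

33; G

First component: differences are 1, 3, 5, … (increasing by 2 each time); -3, -2, 1, 6, 13, 22 → 33.
Letter: letters move forward 2 places in the alphabet, wrapping Z→A, so U, W, Y, A, C, E → G.
Combining the parts gives 33; G.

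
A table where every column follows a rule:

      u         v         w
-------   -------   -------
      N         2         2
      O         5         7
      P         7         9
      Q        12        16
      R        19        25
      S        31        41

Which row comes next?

T  50  66

For the column u, letters move forward 1 place in the alphabet: N, O, P, Q, R, S → T.
Column v goes 2, 5, 7, 12, 19, 31 → 50 (each term is the sum of the two before it).
Column w: 2, 7, 9, 16, 25, 41 → 66 (each term is the sum of the two before it).
So the next row is T  50  66.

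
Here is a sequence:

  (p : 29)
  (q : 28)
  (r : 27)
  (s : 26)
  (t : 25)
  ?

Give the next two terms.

(u : 24), (v : 23)

Letter: p, q, r, s, t → u → v (letters move forward 1 place in the alphabet).
Second entry: 29, 28, 27, 26, 25 → 24 → 23 (−1 each step).
So the next two terms are (u : 24) and (v : 23).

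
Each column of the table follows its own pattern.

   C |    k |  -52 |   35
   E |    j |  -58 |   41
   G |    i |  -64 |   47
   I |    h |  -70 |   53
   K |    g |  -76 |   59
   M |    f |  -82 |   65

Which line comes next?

First letter: letters move forward 2 places in the alphabet, so C, E, G, I, K, M → O.
Second letter — letters move back 1 place in the alphabet: k, j, i, h, g, f → e.
Third component: −6 each step; -52, -58, -64, -70, -76, -82 → -88.
Fourth component — together with the third component always sums to -17: 35, 41, 47, 53, 59, 65 → 71.
Combining the parts gives O  e  -88  71.

O  e  -88  71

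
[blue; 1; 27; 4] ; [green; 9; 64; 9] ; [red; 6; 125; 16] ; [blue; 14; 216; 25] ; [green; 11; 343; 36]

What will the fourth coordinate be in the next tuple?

Fourth coordinate goes 4, 9, 16, 25, 36 → 49 (perfect squares: 2², 3², 4², …).

49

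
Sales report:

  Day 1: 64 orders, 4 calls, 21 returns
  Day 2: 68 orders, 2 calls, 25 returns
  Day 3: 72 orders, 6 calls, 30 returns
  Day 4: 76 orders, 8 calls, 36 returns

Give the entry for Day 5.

80 orders, 14 calls, 43 returns

Orders — +4 each step: 64, 68, 72, 76 → 80.
Calls: each term is the sum of the two before it, so 4, 2, 6, 8 → 14.
Returns: differences are 4, 5, 6, … (increasing by 1 each time), so 21, 25, 30, 36 → 43.
Combining the parts gives 80 orders, 14 calls, 43 returns.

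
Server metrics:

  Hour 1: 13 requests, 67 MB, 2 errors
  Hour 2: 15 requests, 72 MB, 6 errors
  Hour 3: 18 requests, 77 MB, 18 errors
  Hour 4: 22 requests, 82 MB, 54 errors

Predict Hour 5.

27 requests, 87 MB, 162 errors

Requests goes 13, 15, 18, 22 → 27 (differences are 2, 3, 4, … (increasing by 1 each time)).
MB: 67, 72, 77, 82 → 87 (+5 each step).
Errors — ×3 each step: 2, 6, 18, 54 → 162.
Putting it together: 27 requests, 87 MB, 162 errors.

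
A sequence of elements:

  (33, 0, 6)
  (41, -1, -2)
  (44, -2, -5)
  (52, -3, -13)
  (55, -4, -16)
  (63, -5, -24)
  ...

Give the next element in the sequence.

First component: 33, 41, 44, 52, 55, 63 → 66 (alternating steps +8, +3, +8, +3, …).
For the second component, −1 each step: 0, -1, -2, -3, -4, -5 → -6.
For the third component, together with the first component always sums to 39: 6, -2, -5, -13, -16, -24 → -27.
So the next element is (66, -6, -27).

(66, -6, -27)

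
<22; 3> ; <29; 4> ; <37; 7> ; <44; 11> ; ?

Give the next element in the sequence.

First entry — alternating steps +7, +8, +7, +8, …: 22, 29, 37, 44 → 52.
Second entry: 3, 4, 7, 11 → 18 (each term is the sum of the two before it).
Putting it together: <52; 18>.

<52; 18>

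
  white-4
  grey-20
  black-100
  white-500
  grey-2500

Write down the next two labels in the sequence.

black-12500 then white-62500

Shade: repeats white → grey → black, so white, grey, black, white, grey → black → white.
Second component: 4, 20, 100, 500, 2500 → 12500 → 62500 (×5 each step).
Putting the parts together: black-12500 and then white-62500.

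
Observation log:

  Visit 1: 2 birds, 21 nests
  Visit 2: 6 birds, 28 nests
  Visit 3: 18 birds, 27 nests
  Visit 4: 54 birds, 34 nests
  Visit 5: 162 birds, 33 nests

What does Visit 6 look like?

Birds: ×3 each step, so 2, 6, 18, 54, 162 → 486.
Nests: alternating steps +7, −1, +7, −1, …; 21, 28, 27, 34, 33 → 40.
So the next row is 486 birds, 40 nests.

486 birds, 40 nests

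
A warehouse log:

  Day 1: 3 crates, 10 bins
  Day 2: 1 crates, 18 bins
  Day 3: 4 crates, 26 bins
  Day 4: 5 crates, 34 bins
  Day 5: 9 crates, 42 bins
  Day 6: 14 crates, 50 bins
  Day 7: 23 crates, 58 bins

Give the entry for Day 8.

Crates: 3, 1, 4, 5, 9, 14, 23 → 37 (each term is the sum of the two before it).
Bins: +8 each step; 10, 18, 26, 34, 42, 50, 58 → 66.
Putting it together: 37 crates, 66 bins.

37 crates, 66 bins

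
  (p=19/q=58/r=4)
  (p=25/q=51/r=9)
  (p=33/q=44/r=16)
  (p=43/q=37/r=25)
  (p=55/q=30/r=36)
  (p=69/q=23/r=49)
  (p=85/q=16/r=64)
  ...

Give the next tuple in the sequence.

P — differences are 6, 8, 10, … (increasing by 2 each time): 19, 25, 33, 43, 55, 69, 85 → 103.
Q: 58, 51, 44, 37, 30, 23, 16 → 9 (−7 each step).
For the r, perfect squares: 2², 3², 4², …: 4, 9, 16, 25, 36, 49, 64 → 81.
So the next tuple is (p=103/q=9/r=81).

(p=103/q=9/r=81)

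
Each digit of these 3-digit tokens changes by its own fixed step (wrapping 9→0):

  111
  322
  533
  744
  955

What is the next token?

166

First digit — +2 each step, mod 10: 1, 3, 5, 7, 9 → 1.
Second digit: +1 each step, mod 10; 1, 2, 3, 4, 5 → 6.
Third digit goes 1, 2, 3, 4, 5 → 6 (+1 each step, mod 10).
So the next token is 166.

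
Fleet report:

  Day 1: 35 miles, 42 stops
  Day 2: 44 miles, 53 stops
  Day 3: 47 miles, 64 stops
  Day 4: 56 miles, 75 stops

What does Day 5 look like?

59 miles, 86 stops

Miles — alternating steps +9, +3, +9, +3, …: 35, 44, 47, 56 → 59.
Stops goes 42, 53, 64, 75 → 86 (+11 each step).
Combining the parts gives 59 miles, 86 stops.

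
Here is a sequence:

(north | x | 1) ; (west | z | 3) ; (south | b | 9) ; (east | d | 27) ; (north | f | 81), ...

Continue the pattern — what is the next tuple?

(west | h | 243)

Direction goes north, west, south, east, north → west (repeats north → west → south → east).
Letter: letters move forward 2 places in the alphabet, wrapping Z→A, so x, z, b, d, f → h.
Third entry — ×3 each step: 1, 3, 9, 27, 81 → 243.
Putting it together: (west | h | 243).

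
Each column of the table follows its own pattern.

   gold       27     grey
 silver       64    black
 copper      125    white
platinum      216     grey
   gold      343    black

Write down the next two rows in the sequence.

Metal: gold, silver, copper, platinum, gold → silver → copper (repeats gold → silver → copper → platinum).
Second component: 27, 64, 125, 216, 343 → 512 → 729 (perfect cubes: 3³, 4³, 5³, …).
Shade: repeats grey → black → white, so grey, black, white, grey, black → white → grey.
Putting the parts together: silver  512  white and then copper  729  grey.

silver  512  white; copper  729  grey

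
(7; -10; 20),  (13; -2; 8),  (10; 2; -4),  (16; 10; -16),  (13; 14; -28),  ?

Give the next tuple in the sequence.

First coordinate — alternating steps +6, −3, +6, −3, …: 7, 13, 10, 16, 13 → 19.
Second coordinate: -10, -2, 2, 10, 14 → 22 (alternating steps +8, +4, +8, +4, …).
For the third coordinate, −12 each step: 20, 8, -4, -16, -28 → -40.
So the next tuple is (19; 22; -40).

(19; 22; -40)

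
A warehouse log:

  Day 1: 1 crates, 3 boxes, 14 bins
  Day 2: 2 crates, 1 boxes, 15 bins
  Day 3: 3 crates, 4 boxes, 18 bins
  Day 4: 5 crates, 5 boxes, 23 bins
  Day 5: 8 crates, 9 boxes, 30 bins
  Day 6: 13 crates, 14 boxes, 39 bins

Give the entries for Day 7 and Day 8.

Crates — each term is the sum of the two before it: 1, 2, 3, 5, 8, 13 → 21 → 34.
Boxes: 3, 1, 4, 5, 9, 14 → 23 → 37 (each term is the sum of the two before it).
Bins: 14, 15, 18, 23, 30, 39 → 50 → 63 (differences are 1, 3, 5, … (increasing by 2 each time)).
So the next two rows are 21 crates, 23 boxes, 50 bins and 34 crates, 37 boxes, 63 bins.

21 crates, 23 boxes, 50 bins; 34 crates, 37 boxes, 63 bins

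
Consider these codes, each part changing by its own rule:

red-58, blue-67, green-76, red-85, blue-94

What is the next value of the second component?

Colour: red, blue, green, red, blue → green (repeats red → blue → green).
Second component — +9 each step: 58, 67, 76, 85, 94 → 103.

103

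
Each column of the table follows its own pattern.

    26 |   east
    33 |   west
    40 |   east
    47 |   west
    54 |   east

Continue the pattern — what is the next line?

First component goes 26, 33, 40, 47, 54 → 61 (+7 each step).
Direction — alternates east ↔ west: east, west, east, west, east → west.
Combining the parts gives 61  west.

61  west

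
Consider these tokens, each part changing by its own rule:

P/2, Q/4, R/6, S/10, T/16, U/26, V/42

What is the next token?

Letter: letters move forward 1 place in the alphabet, so P, Q, R, S, T, U, V → W.
For the second component, each term is the sum of the two before it: 2, 4, 6, 10, 16, 26, 42 → 68.
Combining the parts gives W/68.

W/68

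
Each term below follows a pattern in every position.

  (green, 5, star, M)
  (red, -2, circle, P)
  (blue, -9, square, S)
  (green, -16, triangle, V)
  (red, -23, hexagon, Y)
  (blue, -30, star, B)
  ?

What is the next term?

(green, -37, circle, E)

For the colour, repeats green → red → blue: green, red, blue, green, red, blue → green.
Second entry — −7 each step: 5, -2, -9, -16, -23, -30 → -37.
Shape: repeats star → circle → square → triangle → hexagon, so star, circle, square, triangle, hexagon, star → circle.
Letter: letters move forward 3 places in the alphabet, wrapping Z→A, so M, P, S, V, Y, B → E.
Putting it together: (green, -37, circle, E).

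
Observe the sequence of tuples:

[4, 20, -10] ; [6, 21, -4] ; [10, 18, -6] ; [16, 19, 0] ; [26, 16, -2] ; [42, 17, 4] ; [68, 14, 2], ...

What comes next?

[110, 15, 8]

First coordinate: each term is the sum of the two before it, so 4, 6, 10, 16, 26, 42, 68 → 110.
Second coordinate: alternating steps +1, −3, +1, −3, …; 20, 21, 18, 19, 16, 17, 14 → 15.
Third coordinate goes -10, -4, -6, 0, -2, 4, 2 → 8 (alternating steps +6, −2, +6, −2, …).
Putting it together: [110, 15, 8].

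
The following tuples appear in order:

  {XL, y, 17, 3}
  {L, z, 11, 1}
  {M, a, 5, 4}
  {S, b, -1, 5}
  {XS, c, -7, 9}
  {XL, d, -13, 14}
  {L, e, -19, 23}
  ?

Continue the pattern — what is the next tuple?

Size — repeats XL → L → M → S → XS: XL, L, M, S, XS, XL, L → M.
For the letter, letters move forward 1 place in the alphabet, wrapping Z→A: y, z, a, b, c, d, e → f.
Third entry: −6 each step, so 17, 11, 5, -1, -7, -13, -19 → -25.
For the fourth entry, each term is the sum of the two before it: 3, 1, 4, 5, 9, 14, 23 → 37.
Putting it together: {M, f, -25, 37}.

{M, f, -25, 37}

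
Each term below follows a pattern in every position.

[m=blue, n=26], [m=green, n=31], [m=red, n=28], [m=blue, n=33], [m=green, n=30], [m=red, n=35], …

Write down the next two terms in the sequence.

M: repeats blue → green → red; blue, green, red, blue, green, red → blue → green.
N: alternating steps +5, −3, +5, −3, …, so 26, 31, 28, 33, 30, 35 → 32 → 37.
Putting the parts together: [m=blue, n=32] and then [m=green, n=37].

[m=blue, n=32], [m=green, n=37]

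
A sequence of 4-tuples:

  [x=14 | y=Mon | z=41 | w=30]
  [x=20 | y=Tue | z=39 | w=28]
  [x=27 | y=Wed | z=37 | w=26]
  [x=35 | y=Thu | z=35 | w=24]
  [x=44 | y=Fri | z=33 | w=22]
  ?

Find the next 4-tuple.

X: 14, 20, 27, 35, 44 → 54 (differences are 6, 7, 8, … (increasing by 1 each time)).
Y: Mon, Tue, Wed, Thu, Fri → Sat (runs through the weekdays Mon→Sun).
Z: −2 each step, so 41, 39, 37, 35, 33 → 31.
W goes 30, 28, 26, 24, 22 → 20 (always 11 less than the z).
Combining the parts gives [x=54 | y=Sat | z=31 | w=20].

[x=54 | y=Sat | z=31 | w=20]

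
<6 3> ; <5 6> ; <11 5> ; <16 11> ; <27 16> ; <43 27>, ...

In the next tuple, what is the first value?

First value — each term is the sum of the two before it: 6, 5, 11, 16, 27, 43 → 70.
For the second value, always the previous value of the first value: 3, 6, 5, 11, 16, 27 → 43.

70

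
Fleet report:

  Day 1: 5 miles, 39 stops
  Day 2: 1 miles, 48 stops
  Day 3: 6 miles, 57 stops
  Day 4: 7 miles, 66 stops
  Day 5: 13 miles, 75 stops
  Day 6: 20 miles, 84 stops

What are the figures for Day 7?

For the miles, each term is the sum of the two before it: 5, 1, 6, 7, 13, 20 → 33.
Stops: +9 each step, so 39, 48, 57, 66, 75, 84 → 93.
So the next line is 33 miles, 93 stops.

33 miles, 93 stops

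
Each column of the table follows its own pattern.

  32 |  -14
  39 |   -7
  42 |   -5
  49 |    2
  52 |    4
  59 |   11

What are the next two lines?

62  13; 69  20

For the first component, alternating steps +7, +3, +7, +3, …: 32, 39, 42, 49, 52, 59 → 62 → 69.
Second component: -14, -7, -5, 2, 4, 11 → 13 → 20 (alternating steps +7, +2, +7, +2, …).
So the next two lines are 62  13 and 69  20.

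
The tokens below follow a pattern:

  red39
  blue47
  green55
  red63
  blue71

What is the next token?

Colour — repeats red → blue → green: red, blue, green, red, blue → green.
Second component: +8 each step, so 39, 47, 55, 63, 71 → 79.
Combining the parts gives green79.

green79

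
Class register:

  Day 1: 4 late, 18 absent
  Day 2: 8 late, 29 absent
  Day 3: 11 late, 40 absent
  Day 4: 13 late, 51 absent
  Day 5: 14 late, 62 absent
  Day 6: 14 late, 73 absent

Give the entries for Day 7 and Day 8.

Late: differences are 4, 3, 2, … (decreasing by 1 each time), so 4, 8, 11, 13, 14, 14 → 13 → 11.
Absent: 18, 29, 40, 51, 62, 73 → 84 → 95 (+11 each step).
So the next two rows are 13 late, 84 absent and 11 late, 95 absent.

13 late, 84 absent; 11 late, 95 absent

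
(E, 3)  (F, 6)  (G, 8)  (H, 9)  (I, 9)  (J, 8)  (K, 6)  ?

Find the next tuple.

Letter: letters move forward 1 place in the alphabet, so E, F, G, H, I, J, K → L.
Second entry: differences are 3, 2, 1, … (decreasing by 1 each time); 3, 6, 8, 9, 9, 8, 6 → 3.
Combining the parts gives (L, 3).

(L, 3)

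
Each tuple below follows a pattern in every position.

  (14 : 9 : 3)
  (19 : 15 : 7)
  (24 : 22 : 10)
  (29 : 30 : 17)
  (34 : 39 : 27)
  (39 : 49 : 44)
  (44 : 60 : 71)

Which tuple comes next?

First entry: +5 each step; 14, 19, 24, 29, 34, 39, 44 → 49.
Second entry: 9, 15, 22, 30, 39, 49, 60 → 72 (differences are 6, 7, 8, … (increasing by 1 each time)).
Third entry: 3, 7, 10, 17, 27, 44, 71 → 115 (each term is the sum of the two before it).
Putting it together: (49 : 72 : 115).

(49 : 72 : 115)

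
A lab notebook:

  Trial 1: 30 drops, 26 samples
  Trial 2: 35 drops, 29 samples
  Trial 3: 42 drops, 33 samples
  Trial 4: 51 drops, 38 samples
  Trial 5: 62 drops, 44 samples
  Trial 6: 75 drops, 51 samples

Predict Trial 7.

Drops: differences are 5, 7, 9, … (increasing by 2 each time); 30, 35, 42, 51, 62, 75 → 90.
Samples — differences are 3, 4, 5, … (increasing by 1 each time): 26, 29, 33, 38, 44, 51 → 59.
Combining the parts gives 90 drops, 59 samples.

90 drops, 59 samples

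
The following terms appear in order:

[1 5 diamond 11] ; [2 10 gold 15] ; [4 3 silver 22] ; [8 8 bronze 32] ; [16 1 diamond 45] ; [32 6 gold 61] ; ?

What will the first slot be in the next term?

First slot — ×2 each step: 1, 2, 4, 8, 16, 32 → 64.
Second slot: alternating steps +5, −7, +5, −7, …; 5, 10, 3, 8, 1, 6 → -1.
Rank: repeats diamond → gold → silver → bronze, so diamond, gold, silver, bronze, diamond, gold → silver.
Fourth slot — differences are 4, 7, 10, … (increasing by 3 each time): 11, 15, 22, 32, 45, 61 → 80.

64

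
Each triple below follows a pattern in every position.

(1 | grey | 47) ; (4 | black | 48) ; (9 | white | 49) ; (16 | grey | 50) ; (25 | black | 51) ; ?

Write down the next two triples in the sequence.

(36 | white | 52), (49 | grey | 53)

First entry: 1, 4, 9, 16, 25 → 36 → 49 (perfect squares: 1², 2², 3², …).
Shade — repeats grey → black → white: grey, black, white, grey, black → white → grey.
For the third entry, +1 each step: 47, 48, 49, 50, 51 → 52 → 53.
Putting the parts together: (36 | white | 52) and then (49 | grey | 53).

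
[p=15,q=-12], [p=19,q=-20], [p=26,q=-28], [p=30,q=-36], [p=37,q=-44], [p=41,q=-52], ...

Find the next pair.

For the p, alternating steps +4, +7, +4, +7, …: 15, 19, 26, 30, 37, 41 → 48.
For the q, −8 each step: -12, -20, -28, -36, -44, -52 → -60.
So the next pair is [p=48,q=-60].

[p=48,q=-60]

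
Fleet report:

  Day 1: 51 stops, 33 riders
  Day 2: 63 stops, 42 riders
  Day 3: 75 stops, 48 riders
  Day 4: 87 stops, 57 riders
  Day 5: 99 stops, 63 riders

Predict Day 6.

111 stops, 72 riders

For the stops, +12 each step: 51, 63, 75, 87, 99 → 111.
Riders: alternating steps +9, +6, +9, +6, …, so 33, 42, 48, 57, 63 → 72.
So the next line is 111 stops, 72 riders.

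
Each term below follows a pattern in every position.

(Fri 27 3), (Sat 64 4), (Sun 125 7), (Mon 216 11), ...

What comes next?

For the day, runs through the weekdays Mon→Sun: Fri, Sat, Sun, Mon → Tue.
Second entry: perfect cubes: 3³, 4³, 5³, …, so 27, 64, 125, 216 → 343.
Third entry: each term is the sum of the two before it; 3, 4, 7, 11 → 18.
Putting it together: (Tue 343 18).

(Tue 343 18)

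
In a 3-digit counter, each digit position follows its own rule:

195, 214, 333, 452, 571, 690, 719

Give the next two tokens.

For the first digit, +1 each step, mod 10: 1, 2, 3, 4, 5, 6, 7 → 8 → 9.
Second digit: 9, 1, 3, 5, 7, 9, 1 → 3 → 5 (+2 each step, mod 10).
Third digit — −1 each step, mod 10: 5, 4, 3, 2, 1, 0, 9 → 8 → 7.
Putting the parts together: 838 and then 957.

838, 957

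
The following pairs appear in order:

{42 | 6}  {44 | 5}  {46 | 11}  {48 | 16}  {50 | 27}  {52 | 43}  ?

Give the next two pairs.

{54 | 70}, {56 | 113}

First slot goes 42, 44, 46, 48, 50, 52 → 54 → 56 (+2 each step).
Second slot — each term is the sum of the two before it: 6, 5, 11, 16, 27, 43 → 70 → 113.
So the next two pairs are {54 | 70} and {56 | 113}.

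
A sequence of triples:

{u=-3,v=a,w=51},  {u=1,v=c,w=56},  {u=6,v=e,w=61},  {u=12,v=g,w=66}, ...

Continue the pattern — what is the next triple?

{u=19,v=i,w=71}

U — differences are 4, 5, 6, … (increasing by 1 each time): -3, 1, 6, 12 → 19.
V — letters move forward 2 places in the alphabet: a, c, e, g → i.
W: +5 each step, so 51, 56, 61, 66 → 71.
Combining the parts gives {u=19,v=i,w=71}.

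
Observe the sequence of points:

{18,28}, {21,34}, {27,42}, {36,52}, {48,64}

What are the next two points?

{63,78}, {81,94}

First entry goes 18, 21, 27, 36, 48 → 63 → 81 (differences are 3, 6, 9, … (increasing by 3 each time)).
Second entry: differences are 6, 8, 10, … (increasing by 2 each time); 28, 34, 42, 52, 64 → 78 → 94.
So the next two points are {63,78} and {81,94}.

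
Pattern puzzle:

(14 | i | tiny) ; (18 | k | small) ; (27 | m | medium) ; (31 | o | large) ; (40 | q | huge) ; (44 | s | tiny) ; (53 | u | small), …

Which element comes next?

First component: alternating steps +4, +9, +4, +9, …, so 14, 18, 27, 31, 40, 44, 53 → 57.
For the letter, letters move forward 2 places in the alphabet: i, k, m, o, q, s, u → w.
Size: repeats tiny → small → medium → large → huge; tiny, small, medium, large, huge, tiny, small → medium.
Combining the parts gives (57 | w | medium).

(57 | w | medium)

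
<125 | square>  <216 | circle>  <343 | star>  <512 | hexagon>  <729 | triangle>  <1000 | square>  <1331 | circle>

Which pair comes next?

<1728 | star>

For the first part, perfect cubes: 5³, 6³, 7³, …: 125, 216, 343, 512, 729, 1000, 1331 → 1728.
Shape: repeats square → circle → star → hexagon → triangle; square, circle, star, hexagon, triangle, square, circle → star.
Combining the parts gives <1728 | star>.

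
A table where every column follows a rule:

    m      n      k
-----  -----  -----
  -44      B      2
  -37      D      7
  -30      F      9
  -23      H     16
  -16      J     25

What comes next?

-9  L  41

For the column m, +7 each step: -44, -37, -30, -23, -16 → -9.
Column n: letters move forward 2 places in the alphabet; B, D, F, H, J → L.
Column k: each term is the sum of the two before it, so 2, 7, 9, 16, 25 → 41.
So the next row is -9  L  41.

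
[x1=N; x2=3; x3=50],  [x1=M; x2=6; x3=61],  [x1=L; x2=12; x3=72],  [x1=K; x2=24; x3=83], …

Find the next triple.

X1 — letters move back 1 place in the alphabet: N, M, L, K → J.
For the x2, ×2 each step: 3, 6, 12, 24 → 48.
X3 goes 50, 61, 72, 83 → 94 (+11 each step).
Combining the parts gives [x1=J; x2=48; x3=94].

[x1=J; x2=48; x3=94]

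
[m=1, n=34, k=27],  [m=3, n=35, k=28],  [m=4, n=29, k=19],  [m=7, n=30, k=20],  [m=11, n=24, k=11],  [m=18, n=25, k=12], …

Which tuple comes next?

M goes 1, 3, 4, 7, 11, 18 → 29 (each term is the sum of the two before it).
N — alternating steps +1, −6, +1, −6, …: 34, 35, 29, 30, 24, 25 → 19.
For the k, alternating steps +1, −9, +1, −9, …: 27, 28, 19, 20, 11, 12 → 3.
Putting it together: [m=29, n=19, k=3].

[m=29, n=19, k=3]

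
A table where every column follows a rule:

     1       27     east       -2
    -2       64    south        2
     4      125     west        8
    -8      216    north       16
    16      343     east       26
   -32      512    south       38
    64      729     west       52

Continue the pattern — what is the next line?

-128  1000  north  68

First component: ×(-2) each step; 1, -2, 4, -8, 16, -32, 64 → -128.
Second component goes 27, 64, 125, 216, 343, 512, 729 → 1000 (perfect cubes: 3³, 4³, 5³, …).
Direction: east, south, west, north, east, south, west → north (repeats east → south → west → north).
Fourth component: -2, 2, 8, 16, 26, 38, 52 → 68 (differences are 4, 6, 8, … (increasing by 2 each time)).
Combining the parts gives -128  1000  north  68.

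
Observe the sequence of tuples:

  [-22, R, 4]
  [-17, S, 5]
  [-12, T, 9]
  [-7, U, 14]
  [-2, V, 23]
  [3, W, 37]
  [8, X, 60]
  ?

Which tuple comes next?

First value: +5 each step; -22, -17, -12, -7, -2, 3, 8 → 13.
Letter — letters move forward 1 place in the alphabet: R, S, T, U, V, W, X → Y.
Third value: 4, 5, 9, 14, 23, 37, 60 → 97 (each term is the sum of the two before it).
Combining the parts gives [13, Y, 97].

[13, Y, 97]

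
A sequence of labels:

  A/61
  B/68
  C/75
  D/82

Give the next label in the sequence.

E/89

Letter: letters move forward 1 place in the alphabet, so A, B, C, D → E.
Second component — +7 each step: 61, 68, 75, 82 → 89.
So the next label is E/89.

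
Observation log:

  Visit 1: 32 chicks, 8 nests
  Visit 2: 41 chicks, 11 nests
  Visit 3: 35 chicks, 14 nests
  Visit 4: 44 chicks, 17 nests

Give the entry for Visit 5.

Chicks: 32, 41, 35, 44 → 38 (alternating steps +9, −6, +9, −6, …).
Nests: +3 each step; 8, 11, 14, 17 → 20.
So the next line is 38 chicks, 20 nests.

38 chicks, 20 nests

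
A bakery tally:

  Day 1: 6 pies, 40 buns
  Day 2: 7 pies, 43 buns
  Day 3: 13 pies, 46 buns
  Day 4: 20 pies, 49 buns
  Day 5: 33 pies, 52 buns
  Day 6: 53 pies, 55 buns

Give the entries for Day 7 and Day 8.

Pies — each term is the sum of the two before it: 6, 7, 13, 20, 33, 53 → 86 → 139.
Buns: +3 each step; 40, 43, 46, 49, 52, 55 → 58 → 61.
So the next two records are 86 pies, 58 buns and 139 pies, 61 buns.

86 pies, 58 buns; 139 pies, 61 buns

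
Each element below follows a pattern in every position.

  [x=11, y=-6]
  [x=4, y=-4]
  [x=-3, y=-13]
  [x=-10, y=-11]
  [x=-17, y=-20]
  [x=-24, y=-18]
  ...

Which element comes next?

[x=-31, y=-27]

X — −7 each step: 11, 4, -3, -10, -17, -24 → -31.
Y goes -6, -4, -13, -11, -20, -18 → -27 (alternating steps +2, −9, +2, −9, …).
So the next element is [x=-31, y=-27].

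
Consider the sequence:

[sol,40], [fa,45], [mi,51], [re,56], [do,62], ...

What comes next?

Note: sol, fa, mi, re, do → ti (runs backward through the solfège scale do→ti).
Second coordinate: 40, 45, 51, 56, 62 → 67 (alternating steps +5, +6, +5, +6, …).
Combining the parts gives [ti,67].

[ti,67]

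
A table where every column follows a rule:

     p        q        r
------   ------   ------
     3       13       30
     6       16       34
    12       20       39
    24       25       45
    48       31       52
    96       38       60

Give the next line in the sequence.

Column p: 3, 6, 12, 24, 48, 96 → 192 (×2 each step).
For the column q, differences are 3, 4, 5, … (increasing by 1 each time): 13, 16, 20, 25, 31, 38 → 46.
Column r: differences are 4, 5, 6, … (increasing by 1 each time), so 30, 34, 39, 45, 52, 60 → 69.
Combining the parts gives 192  46  69.

192  46  69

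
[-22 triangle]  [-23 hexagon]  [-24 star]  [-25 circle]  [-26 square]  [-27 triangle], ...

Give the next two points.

For the first part, −1 each step: -22, -23, -24, -25, -26, -27 → -28 → -29.
Shape goes triangle, hexagon, star, circle, square, triangle → hexagon → star (repeats triangle → hexagon → star → circle → square).
So the next two points are [-28 hexagon] and [-29 star].

[-28 hexagon], [-29 star]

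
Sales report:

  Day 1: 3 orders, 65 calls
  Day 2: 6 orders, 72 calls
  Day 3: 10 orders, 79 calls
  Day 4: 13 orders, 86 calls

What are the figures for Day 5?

Orders: alternating steps +3, +4, +3, +4, …, so 3, 6, 10, 13 → 17.
Calls — +7 each step: 65, 72, 79, 86 → 93.
Putting it together: 17 orders, 93 calls.

17 orders, 93 calls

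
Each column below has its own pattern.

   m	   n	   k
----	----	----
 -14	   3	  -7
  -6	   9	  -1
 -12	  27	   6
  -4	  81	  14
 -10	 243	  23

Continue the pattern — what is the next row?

Column m: alternating steps +8, −6, +8, −6, …; -14, -6, -12, -4, -10 → -2.
Column n goes 3, 9, 27, 81, 243 → 729 (×3 each step).
Column k: differences are 6, 7, 8, … (increasing by 1 each time); -7, -1, 6, 14, 23 → 33.
Putting it together: -2  729  33.

-2  729  33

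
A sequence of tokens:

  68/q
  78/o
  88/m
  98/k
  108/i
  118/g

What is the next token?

First component goes 68, 78, 88, 98, 108, 118 → 128 (+10 each step).
Letter goes q, o, m, k, i, g → e (letters move back 2 places in the alphabet).
Putting it together: 128/e.

128/e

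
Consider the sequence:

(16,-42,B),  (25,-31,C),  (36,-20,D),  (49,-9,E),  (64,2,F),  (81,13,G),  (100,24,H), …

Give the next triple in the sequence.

First entry goes 16, 25, 36, 49, 64, 81, 100 → 121 (perfect squares: 4², 5², 6², …).
Second entry: +11 each step; -42, -31, -20, -9, 2, 13, 24 → 35.
Letter: B, C, D, E, F, G, H → I (letters move forward 1 place in the alphabet).
So the next triple is (121,35,I).

(121,35,I)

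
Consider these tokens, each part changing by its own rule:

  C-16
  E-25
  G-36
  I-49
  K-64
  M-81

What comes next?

Letter — letters move forward 2 places in the alphabet: C, E, G, I, K, M → O.
Second component: 16, 25, 36, 49, 64, 81 → 100 (perfect squares: 4², 5², 6², …).
So the next token is O-100.

O-100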